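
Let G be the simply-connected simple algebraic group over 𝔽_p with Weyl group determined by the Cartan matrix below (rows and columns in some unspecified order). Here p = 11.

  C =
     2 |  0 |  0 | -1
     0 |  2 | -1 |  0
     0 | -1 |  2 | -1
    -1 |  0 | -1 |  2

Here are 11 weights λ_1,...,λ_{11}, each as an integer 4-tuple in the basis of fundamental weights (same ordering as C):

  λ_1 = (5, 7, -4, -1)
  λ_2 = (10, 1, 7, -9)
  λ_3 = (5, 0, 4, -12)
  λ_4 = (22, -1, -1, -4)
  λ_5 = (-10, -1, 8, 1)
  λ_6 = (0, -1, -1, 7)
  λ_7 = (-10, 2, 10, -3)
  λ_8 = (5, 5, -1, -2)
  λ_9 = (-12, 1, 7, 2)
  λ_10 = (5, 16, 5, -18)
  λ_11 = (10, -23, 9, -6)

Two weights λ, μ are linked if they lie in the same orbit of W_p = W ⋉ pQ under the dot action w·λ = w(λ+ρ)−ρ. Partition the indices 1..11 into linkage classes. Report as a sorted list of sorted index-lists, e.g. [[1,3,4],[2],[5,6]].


Type A_4, rank 4, |W|=120; reorder rows/cols to standard.

Each λ_j+ρ reduced to Ā_11; 4-tuples below use C's row order:

    λ_1 → (3, 5, 0, 3)
    λ_2 → (1, 0, 0, 8)
    λ_3 → (5, 5, 1, 0)
    λ_4 → (1, 0, 0, 8)
    λ_5 → (2, 0, 2, 7)
    λ_6 → (1, 0, 0, 8)
    λ_7 → (1, 0, 0, 8)
    λ_8 → (5, 5, 1, 0)
    λ_9 → (1, 0, 0, 8)
    λ_10 → (5, 5, 1, 0)
    λ_11 → (5, 5, 1, 0)

These 11 weights hit 4 W_11-dot-orbits; sizes (1, 5, 4, 1):

[[1], [2, 4, 6, 7, 9], [3, 8, 10, 11], [5]]


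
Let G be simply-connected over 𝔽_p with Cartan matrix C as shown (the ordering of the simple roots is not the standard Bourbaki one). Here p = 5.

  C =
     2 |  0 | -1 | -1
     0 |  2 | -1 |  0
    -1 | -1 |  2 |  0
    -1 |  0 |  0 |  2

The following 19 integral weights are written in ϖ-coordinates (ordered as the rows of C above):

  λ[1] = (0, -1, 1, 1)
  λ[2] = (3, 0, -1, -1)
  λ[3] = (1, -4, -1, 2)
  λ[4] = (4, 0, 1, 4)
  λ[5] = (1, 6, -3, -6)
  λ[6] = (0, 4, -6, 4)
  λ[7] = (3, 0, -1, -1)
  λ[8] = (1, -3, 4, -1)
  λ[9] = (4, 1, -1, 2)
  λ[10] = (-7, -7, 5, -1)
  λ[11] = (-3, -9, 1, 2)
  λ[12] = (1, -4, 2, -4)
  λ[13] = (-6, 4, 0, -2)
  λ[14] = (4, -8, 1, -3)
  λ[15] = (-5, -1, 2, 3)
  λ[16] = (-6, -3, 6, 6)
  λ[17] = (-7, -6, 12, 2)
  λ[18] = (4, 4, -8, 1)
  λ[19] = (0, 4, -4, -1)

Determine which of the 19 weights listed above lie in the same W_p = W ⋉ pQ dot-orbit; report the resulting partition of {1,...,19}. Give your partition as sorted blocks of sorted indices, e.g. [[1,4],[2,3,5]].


Cartan matrix: type A_4 (|W|=120); un-permuting the 4 rows.

Alcove-folded reps (p=5, 19 weights, presented ϖ-order):

  [1] (1, 0, 2, 2)
  [2] (4, 1, 0, 0)
  [3] (1, 0, 2, 2)
  [4] (1, 0, 2, 2)
  [5] (0, 0, 3, 2)
  [6] (4, 1, 0, 0)
  [7] (4, 1, 0, 0)
  [8] (0, 0, 3, 2)
  [9] (0, 0, 3, 2)
  [10] (4, 1, 0, 0)
  [11] (0, 2, 1, 2)
  [12] (0, 2, 1, 2)
  [13] (4, 1, 0, 0)
  [14] (0, 0, 3, 2)
  [15] (3, 1, 0, 0)
  [16] (1, 0, 2, 2)
  [17] (1, 0, 2, 2)
  [18] (0, 0, 3, 2)
  [19] (0, 2, 1, 2)

5 distinct reps among the 19 weights ⇒ 5 W_5-linkage classes:

[[1, 3, 4, 16, 17], [2, 6, 7, 10, 13], [5, 8, 9, 14, 18], [11, 12, 19], [15]]


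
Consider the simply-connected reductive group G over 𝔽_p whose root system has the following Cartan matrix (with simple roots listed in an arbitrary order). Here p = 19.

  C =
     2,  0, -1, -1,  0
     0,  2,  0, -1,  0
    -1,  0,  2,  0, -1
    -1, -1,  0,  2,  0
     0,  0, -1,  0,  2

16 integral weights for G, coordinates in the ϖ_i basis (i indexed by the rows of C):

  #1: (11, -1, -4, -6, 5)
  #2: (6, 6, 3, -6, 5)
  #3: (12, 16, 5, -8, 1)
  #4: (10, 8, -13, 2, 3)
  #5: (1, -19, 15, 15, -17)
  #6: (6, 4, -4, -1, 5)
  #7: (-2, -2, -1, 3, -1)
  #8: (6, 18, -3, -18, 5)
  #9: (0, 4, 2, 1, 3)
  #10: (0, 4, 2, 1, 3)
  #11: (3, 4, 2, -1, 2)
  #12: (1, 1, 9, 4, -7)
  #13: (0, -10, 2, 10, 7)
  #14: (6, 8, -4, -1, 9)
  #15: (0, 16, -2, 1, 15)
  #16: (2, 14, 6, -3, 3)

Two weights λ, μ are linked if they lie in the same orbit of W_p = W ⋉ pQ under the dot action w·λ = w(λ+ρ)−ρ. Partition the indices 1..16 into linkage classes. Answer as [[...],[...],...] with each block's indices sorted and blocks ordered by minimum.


Root system A_5: the 5×5 matrix C matches after relabeling.

Each λ_j+ρ reduced to Ā_19; 5-tuples below use C's row order:

  λ_1+ρ ↦ (4, 5, 3, 0, 3) · λ_2+ρ ↦ (2, 2, 4, 5, 6) · λ_3+ρ ↦ (2, 2, 4, 5, 6) · λ_4+ρ ↦ (1, 5, 3, 2, 4) · λ_5+ρ ↦ (0, 1, 0, 2, 1) · λ_6+ρ ↦ (4, 5, 3, 0, 3) · λ_7+ρ ↦ (0, 1, 0, 2, 1) · λ_8+ρ ↦ (2, 2, 4, 5, 6) · λ_9+ρ ↦ (1, 5, 3, 2, 4) · λ_10+ρ ↦ (1, 5, 3, 2, 4) · λ_11+ρ ↦ (4, 5, 3, 0, 3) · λ_12+ρ ↦ (2, 2, 4, 5, 6) · λ_13+ρ ↦ (1, 5, 3, 2, 4) · λ_14+ρ ↦ (4, 5, 3, 0, 3) · λ_15+ρ ↦ (0, 1, 0, 2, 1) · λ_16+ρ ↦ (1, 5, 3, 2, 4)

4 distinct reps among the 16 weights ⇒ 4 W_19-linkage classes:

[[1, 6, 11, 14], [2, 3, 8, 12], [4, 9, 10, 13, 16], [5, 7, 15]]


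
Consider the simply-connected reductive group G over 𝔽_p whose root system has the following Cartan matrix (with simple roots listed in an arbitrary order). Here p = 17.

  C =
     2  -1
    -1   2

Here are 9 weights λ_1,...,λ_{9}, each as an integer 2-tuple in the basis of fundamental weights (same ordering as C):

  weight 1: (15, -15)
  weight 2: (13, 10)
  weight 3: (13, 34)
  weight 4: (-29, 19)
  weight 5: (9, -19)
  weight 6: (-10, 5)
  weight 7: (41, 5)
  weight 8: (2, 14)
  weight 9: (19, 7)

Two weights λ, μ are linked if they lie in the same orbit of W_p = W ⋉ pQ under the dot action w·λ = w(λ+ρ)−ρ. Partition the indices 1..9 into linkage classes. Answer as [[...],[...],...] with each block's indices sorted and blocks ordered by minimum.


Type A_2, rank 2, |W|=6; reorder rows/cols to standard.

Alcove-folded reps (p=17, 9 weights, presented ϖ-order):

  λ_1+ρ ↦ (2, 14)
  λ_2+ρ ↦ (6, 3)
  λ_3+ρ ↦ (2, 14)
  λ_4+ρ ↦ (6, 3)
  λ_5+ρ ↦ (7, 9)
  λ_6+ρ ↦ (6, 3)
  λ_7+ρ ↦ (6, 3)
  λ_8+ρ ↦ (2, 14)
  λ_9+ρ ↦ (6, 3)

Partition of {1..9} into 3 W_17-dot-orbits:

[[1, 3, 8], [2, 4, 6, 7, 9], [5]]


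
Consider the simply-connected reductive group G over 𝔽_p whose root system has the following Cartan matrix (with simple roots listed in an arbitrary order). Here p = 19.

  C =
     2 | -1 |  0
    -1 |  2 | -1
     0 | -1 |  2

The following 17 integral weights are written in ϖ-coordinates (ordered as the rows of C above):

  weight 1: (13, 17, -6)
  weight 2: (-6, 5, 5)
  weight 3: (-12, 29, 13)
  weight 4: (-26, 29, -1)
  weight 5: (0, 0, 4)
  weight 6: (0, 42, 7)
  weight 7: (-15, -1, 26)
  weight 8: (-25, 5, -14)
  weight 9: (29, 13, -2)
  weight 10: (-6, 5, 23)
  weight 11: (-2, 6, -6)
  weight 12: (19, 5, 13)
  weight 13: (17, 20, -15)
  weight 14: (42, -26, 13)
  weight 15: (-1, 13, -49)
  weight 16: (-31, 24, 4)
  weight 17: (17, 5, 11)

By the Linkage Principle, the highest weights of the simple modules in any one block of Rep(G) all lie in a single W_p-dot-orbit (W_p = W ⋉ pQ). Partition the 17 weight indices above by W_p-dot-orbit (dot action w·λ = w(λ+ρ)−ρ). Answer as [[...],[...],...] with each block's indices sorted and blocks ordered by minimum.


Root system A_3: the 3×3 matrix C matches after relabeling.

λ_j+ρ reflected into Ā_19 (⟨·,θ^∨⟩≤19); 3-tuples as given:

    λ_1+ρ ↦ (1, 5, 8)
    λ_2+ρ ↦ (5, 1, 6)
    λ_3+ρ ↦ (8, 6, 5)
    λ_4+ρ ↦ (8, 6, 5)
    λ_5+ρ ↦ (1, 1, 5)
    λ_6+ρ ↦ (1, 5, 8)
    λ_7+ρ ↦ (8, 6, 5)
    λ_8+ρ ↦ (5, 1, 6)
    λ_9+ρ ↦ (1, 5, 8)
    λ_10+ρ ↦ (1, 5, 8)
    λ_11+ρ ↦ (1, 1, 5)
    λ_12+ρ ↦ (1, 1, 5)
    λ_13+ρ ↦ (1, 1, 5)
    λ_14+ρ ↦ (1, 5, 8)
    λ_15+ρ ↦ (10, 5, 0)
    λ_16+ρ ↦ (8, 6, 5)
    λ_17+ρ ↦ (1, 1, 5)

5 distinct reps among the 17 weights ⇒ 5 W_19-linkage classes:

[[1, 6, 9, 10, 14], [2, 8], [3, 4, 7, 16], [5, 11, 12, 13, 17], [15]]


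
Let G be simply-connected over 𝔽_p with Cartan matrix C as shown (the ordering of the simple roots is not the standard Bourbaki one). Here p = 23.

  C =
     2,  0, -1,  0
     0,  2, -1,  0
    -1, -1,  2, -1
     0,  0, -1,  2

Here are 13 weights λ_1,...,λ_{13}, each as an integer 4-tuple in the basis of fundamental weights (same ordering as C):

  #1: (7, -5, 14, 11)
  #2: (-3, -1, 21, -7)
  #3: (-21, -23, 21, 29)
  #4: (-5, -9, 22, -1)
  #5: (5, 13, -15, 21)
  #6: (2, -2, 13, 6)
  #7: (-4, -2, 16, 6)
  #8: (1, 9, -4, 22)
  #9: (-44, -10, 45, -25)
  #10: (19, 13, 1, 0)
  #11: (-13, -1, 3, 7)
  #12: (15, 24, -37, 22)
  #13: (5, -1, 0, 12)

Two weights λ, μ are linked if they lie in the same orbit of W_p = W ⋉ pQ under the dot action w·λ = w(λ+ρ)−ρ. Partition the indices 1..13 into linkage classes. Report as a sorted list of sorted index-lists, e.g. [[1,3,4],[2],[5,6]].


D_4 Cartan matrix, 4 simple roots permuted; ρ=(1,1,1,1).

Ā_23 reps of the 13 weights (D_4, coords as presented):

    λ_1 → (4, 8, 0, 0)
    λ_2 → (2, 0, 1, 6)
    λ_3 → (2, 0, 1, 6)
    λ_4 → (4, 8, 0, 0)
    λ_5 → (8, 0, 1, 8)
    λ_6 → (2, 0, 1, 6)
    λ_7 → (2, 0, 1, 6)
    λ_8 → (6, 0, 1, 13)
    λ_9 → (6, 0, 1, 13)
    λ_10 → (6, 0, 1, 13)
    λ_11 → (4, 8, 0, 0)
    λ_12 → (7, 2, 3, 0)
    λ_13 → (6, 0, 1, 13)

5 distinct reps among the 13 weights ⇒ 5 W_23-linkage classes:

[[1, 4, 11], [2, 3, 6, 7], [5], [8, 9, 10, 13], [12]]


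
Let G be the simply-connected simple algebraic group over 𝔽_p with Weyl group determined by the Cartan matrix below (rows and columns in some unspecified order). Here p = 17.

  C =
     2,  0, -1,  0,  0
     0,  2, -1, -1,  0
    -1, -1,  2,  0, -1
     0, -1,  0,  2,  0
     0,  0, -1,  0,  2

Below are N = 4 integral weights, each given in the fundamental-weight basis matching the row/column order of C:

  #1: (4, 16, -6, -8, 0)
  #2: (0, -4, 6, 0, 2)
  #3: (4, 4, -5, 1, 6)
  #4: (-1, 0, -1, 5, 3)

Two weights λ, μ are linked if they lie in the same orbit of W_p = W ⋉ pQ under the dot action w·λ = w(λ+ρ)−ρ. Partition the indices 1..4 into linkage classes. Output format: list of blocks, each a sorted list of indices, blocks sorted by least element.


Dynkin diagram of C (from the 8 off-diagonal −1 entries): D_5.

λ_j+ρ reflected into Ā_17 (⟨·,θ^∨⟩≤17); 5-tuples as given:

    1: (0, 1, 0, 6, 4)
    2: (1, 1, 4, 2, 3)
    3: (1, 1, 4, 2, 3)
    4: (0, 1, 0, 6, 4)

Linkage partition of the 4 weights (2 classes, p=17):

[[1, 4], [2, 3]]


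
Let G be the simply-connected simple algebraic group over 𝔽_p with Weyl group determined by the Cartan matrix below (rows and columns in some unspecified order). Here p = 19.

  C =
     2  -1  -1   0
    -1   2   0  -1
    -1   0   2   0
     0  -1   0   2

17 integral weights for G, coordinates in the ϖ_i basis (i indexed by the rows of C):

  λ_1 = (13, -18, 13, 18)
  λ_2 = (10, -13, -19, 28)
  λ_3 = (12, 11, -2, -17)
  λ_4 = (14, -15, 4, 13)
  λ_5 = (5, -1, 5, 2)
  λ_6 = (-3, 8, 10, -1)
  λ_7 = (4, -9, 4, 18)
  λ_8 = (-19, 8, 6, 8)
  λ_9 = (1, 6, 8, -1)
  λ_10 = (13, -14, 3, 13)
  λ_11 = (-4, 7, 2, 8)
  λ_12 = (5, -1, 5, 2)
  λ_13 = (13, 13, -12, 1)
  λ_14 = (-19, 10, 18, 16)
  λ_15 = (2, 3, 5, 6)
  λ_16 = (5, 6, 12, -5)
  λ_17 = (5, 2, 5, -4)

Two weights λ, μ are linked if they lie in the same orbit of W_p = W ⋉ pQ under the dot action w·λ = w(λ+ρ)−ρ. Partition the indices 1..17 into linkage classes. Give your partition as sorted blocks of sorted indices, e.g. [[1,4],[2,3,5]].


Type A_4, rank 4, |W|=120; reorder rows/cols to standard.

Alcove-folded reps (p=19, 17 weights, presented ϖ-order):

  λ_1+ρ ↦ (3, 5, 0, 9)
  λ_2+ρ ↦ (2, 7, 9, 0)
  λ_3+ρ ↦ (3, 4, 5, 6)
  λ_4+ρ ↦ (1, 13, 4, 1)
  λ_5+ρ ↦ (6, 0, 6, 3)
  λ_6+ρ ↦ (2, 7, 9, 0)
  λ_7+ρ ↦ (3, 5, 0, 9)
  λ_8+ρ ↦ (2, 7, 9, 0)
  λ_9+ρ ↦ (2, 7, 9, 0)
  λ_10+ρ ↦ (1, 13, 4, 1)
  λ_11+ρ ↦ (3, 5, 0, 9)
  λ_12+ρ ↦ (6, 0, 6, 3)
  λ_13+ρ ↦ (3, 5, 0, 9)
  λ_14+ρ ↦ (2, 7, 9, 0)
  λ_15+ρ ↦ (3, 4, 5, 6)
  λ_16+ρ ↦ (6, 0, 6, 3)
  λ_17+ρ ↦ (6, 0, 6, 3)

Grouping the 17 weights by Ā_19-representative: 5 linkage classes.

[[1, 7, 11, 13], [2, 6, 8, 9, 14], [3, 15], [4, 10], [5, 12, 16, 17]]


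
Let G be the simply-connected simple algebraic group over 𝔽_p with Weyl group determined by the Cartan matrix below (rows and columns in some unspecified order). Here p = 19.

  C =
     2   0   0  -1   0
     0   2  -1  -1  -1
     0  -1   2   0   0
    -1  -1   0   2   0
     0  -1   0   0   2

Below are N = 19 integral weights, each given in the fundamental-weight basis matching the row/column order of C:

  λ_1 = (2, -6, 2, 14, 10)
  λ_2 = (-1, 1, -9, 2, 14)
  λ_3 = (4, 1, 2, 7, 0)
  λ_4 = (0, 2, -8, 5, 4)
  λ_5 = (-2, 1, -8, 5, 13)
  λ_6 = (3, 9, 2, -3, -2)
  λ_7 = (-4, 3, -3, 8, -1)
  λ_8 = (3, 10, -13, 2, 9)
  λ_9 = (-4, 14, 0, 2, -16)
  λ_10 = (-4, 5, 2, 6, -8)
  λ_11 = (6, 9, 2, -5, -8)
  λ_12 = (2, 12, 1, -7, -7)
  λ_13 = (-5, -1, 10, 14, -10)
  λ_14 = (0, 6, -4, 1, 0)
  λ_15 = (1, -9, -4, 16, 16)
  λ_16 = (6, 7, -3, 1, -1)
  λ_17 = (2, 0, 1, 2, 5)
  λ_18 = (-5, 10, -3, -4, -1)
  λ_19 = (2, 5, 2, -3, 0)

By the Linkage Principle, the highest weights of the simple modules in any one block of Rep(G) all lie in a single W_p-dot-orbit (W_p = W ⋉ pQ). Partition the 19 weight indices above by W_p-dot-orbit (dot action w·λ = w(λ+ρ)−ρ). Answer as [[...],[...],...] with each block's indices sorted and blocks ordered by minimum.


D_5 Cartan matrix, 5 simple roots permuted; ρ=(1,1,1,1,1).

Ā_19 reps of the 19 weights (D_5, coords as presented):

  [1] (3, 0, 3, 2, 1)
  [2] (2, 2, 2, 1, 9)
  [3] (3, 0, 3, 2, 1)
  [4] (1, 4, 3, 2, 1)
  [5] (2, 2, 2, 1, 9)
  [6] (1, 4, 3, 2, 1)
  [7] (3, 2, 2, 4, 0)
  [8] (1, 4, 3, 2, 1)
  [9] (3, 0, 1, 0, 15)
  [10] (3, 1, 2, 3, 6)
  [11] (3, 1, 2, 3, 6)
  [12] (3, 1, 2, 3, 6)
  [13] (3, 2, 2, 4, 0)
  [14] (1, 4, 3, 2, 1)
  [15] (3, 2, 2, 4, 0)
  [16] (3, 2, 2, 4, 0)
  [17] (3, 1, 2, 3, 6)
  [18] (3, 2, 2, 4, 0)
  [19] (1, 4, 3, 2, 1)

6 distinct reps among the 19 weights ⇒ 6 W_19-linkage classes:

[[1, 3], [2, 5], [4, 6, 8, 14, 19], [7, 13, 15, 16, 18], [9], [10, 11, 12, 17]]


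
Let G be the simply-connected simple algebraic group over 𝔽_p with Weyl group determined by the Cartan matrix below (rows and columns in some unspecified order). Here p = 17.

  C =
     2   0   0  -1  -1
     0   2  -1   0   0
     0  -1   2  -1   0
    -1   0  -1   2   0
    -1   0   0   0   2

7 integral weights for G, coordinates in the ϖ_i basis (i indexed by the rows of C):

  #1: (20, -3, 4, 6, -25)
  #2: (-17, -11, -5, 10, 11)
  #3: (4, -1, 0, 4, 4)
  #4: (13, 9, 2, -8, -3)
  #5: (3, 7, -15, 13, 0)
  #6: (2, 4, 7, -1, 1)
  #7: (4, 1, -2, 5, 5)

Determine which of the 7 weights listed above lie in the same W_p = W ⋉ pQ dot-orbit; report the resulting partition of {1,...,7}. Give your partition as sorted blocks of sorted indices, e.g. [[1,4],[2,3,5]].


C ↔ A_5 under row/col permutation; |W(A_5)| = 720.

W_17-reps of the 7 weights in Ā_17 (same 5-coord order as C):

    λ_1+ρ ↦ (4, 3, 4, 3, 1)
    λ_2+ρ ↦ (4, 3, 4, 3, 1)
    λ_3+ρ ↦ (5, 0, 1, 5, 5)
    λ_4+ρ ↦ (4, 3, 4, 3, 1)
    λ_5+ρ ↦ (3, 4, 8, 0, 1)
    λ_6+ρ ↦ (3, 4, 8, 0, 1)
    λ_7+ρ ↦ (5, 0, 1, 5, 5)

Linkage partition of the 7 weights (3 classes, p=17):

[[1, 2, 4], [3, 7], [5, 6]]


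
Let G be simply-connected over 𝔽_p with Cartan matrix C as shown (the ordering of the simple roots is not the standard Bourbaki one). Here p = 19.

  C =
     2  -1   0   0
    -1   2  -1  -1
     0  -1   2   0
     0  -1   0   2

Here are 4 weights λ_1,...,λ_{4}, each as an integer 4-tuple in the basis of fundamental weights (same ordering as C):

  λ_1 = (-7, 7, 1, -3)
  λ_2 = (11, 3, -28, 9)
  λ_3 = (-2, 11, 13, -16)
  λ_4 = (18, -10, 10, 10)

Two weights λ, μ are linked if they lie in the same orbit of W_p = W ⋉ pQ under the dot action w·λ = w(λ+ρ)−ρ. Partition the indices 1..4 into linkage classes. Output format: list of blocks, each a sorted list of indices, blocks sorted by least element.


Dynkin diagram of C (from the 6 off-diagonal −1 entries): D_4.

Alcove-folded reps (p=19, 4 weights, presented ϖ-order):

  [1] (6, 0, 2, 2);  [2] (3, 3, 4, 5);  [3] (3, 3, 4, 5);  [4] (6, 0, 2, 2)

These 4 weights hit 2 W_19-dot-orbits; sizes (2, 2):

[[1, 4], [2, 3]]


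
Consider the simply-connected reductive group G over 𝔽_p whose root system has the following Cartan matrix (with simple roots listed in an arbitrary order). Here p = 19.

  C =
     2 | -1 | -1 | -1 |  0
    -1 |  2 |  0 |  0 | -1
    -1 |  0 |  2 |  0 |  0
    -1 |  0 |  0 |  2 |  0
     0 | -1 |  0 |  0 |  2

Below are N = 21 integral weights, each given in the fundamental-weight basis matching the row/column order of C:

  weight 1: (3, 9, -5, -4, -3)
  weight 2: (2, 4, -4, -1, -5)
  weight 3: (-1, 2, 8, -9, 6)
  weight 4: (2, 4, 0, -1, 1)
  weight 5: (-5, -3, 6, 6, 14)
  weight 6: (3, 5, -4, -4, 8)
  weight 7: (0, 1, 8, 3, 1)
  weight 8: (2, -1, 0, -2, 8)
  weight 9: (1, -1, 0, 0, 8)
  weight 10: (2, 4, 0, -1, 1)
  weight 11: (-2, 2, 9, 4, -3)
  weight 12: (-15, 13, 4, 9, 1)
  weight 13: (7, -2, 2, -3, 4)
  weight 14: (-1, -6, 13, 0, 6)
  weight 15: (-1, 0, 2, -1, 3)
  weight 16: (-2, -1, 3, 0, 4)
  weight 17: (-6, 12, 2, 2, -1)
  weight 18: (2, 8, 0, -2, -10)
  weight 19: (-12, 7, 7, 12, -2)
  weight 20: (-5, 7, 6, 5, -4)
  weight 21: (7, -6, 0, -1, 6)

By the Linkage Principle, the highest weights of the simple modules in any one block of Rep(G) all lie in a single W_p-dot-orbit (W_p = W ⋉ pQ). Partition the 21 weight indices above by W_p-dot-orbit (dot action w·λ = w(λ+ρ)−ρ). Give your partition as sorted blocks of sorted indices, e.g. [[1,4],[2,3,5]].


Cartan matrix: type D_5 (|W|=1920); un-permuting the 5 rows.

Alcove-folded reps (p=19, 21 weights, presented ϖ-order):

  λ_1+ρ ↦ (3, 5, 1, 0, 2)
  λ_2+ρ ↦ (0, 1, 3, 0, 4)
  λ_3+ρ ↦ (3, 5, 1, 0, 2)
  λ_4+ρ ↦ (3, 5, 1, 0, 2)
  λ_5+ρ ↦ (2, 0, 1, 1, 9)
  λ_6+ρ ↦ (2, 0, 1, 1, 9)
  λ_7+ρ ↦ (1, 0, 9, 4, 2)
  λ_8+ρ ↦ (2, 0, 1, 1, 9)
  λ_9+ρ ↦ (2, 0, 1, 1, 9)
  λ_10+ρ ↦ (3, 5, 1, 0, 2)
  λ_11+ρ ↦ (1, 0, 9, 4, 2)
  λ_12+ρ ↦ (1, 0, 9, 4, 2)
  λ_13+ρ ↦ (4, 1, 3, 2, 3)
  λ_14+ρ ↦ (1, 0, 9, 4, 2)
  λ_15+ρ ↦ (0, 1, 3, 0, 4)
  λ_16+ρ ↦ (0, 1, 3, 0, 4)
  λ_17+ρ ↦ (1, 5, 2, 2, 0)
  λ_18+ρ ↦ (2, 0, 1, 1, 9)
  λ_19+ρ ↦ (4, 1, 3, 2, 3)
  λ_20+ρ ↦ (4, 1, 3, 2, 3)
  λ_21+ρ ↦ (3, 5, 1, 0, 2)

6 distinct reps among the 21 weights ⇒ 6 W_19-linkage classes:

[[1, 3, 4, 10, 21], [2, 15, 16], [5, 6, 8, 9, 18], [7, 11, 12, 14], [13, 19, 20], [17]]


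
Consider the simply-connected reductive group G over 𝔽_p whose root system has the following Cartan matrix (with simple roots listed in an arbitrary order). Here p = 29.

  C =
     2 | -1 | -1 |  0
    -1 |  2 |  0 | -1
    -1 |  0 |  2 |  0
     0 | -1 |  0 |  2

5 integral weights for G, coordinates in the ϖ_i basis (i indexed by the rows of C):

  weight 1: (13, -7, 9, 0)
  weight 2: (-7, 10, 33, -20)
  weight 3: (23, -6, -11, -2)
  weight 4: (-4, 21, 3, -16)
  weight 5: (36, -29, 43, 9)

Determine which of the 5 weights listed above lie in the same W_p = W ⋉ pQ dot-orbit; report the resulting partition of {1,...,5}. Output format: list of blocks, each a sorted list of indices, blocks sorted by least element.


C ↔ A_4 under row/col permutation; |W(A_4)| = 120.

Alcove-folded reps (p=29, 5 weights, presented ϖ-order):

    [1] (8, 1, 10, 5)
    [2] (8, 1, 10, 5)
    [3] (8, 1, 10, 5)
    [4] (3, 4, 1, 15)
    [5] (8, 1, 10, 5)

Linkage partition of the 5 weights (2 classes, p=29):

[[1, 2, 3, 5], [4]]


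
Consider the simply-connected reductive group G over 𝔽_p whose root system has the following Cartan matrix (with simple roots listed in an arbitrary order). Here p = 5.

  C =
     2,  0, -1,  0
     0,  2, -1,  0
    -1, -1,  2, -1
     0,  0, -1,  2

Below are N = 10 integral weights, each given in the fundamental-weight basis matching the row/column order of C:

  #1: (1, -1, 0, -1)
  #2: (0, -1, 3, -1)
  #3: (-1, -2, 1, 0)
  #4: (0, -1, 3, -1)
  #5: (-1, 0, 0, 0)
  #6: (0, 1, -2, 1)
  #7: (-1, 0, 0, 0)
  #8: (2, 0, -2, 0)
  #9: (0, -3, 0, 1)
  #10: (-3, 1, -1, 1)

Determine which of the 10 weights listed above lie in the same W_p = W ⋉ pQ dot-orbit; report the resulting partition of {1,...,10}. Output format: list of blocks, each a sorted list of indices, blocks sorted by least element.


Root system D_4: the 4×4 matrix C matches after relabeling.

Each λ_j+ρ reduced to Ā_5; 4-tuples below use C's row order:

  λ_1+ρ ↦ (2, 0, 1, 0);  λ_2+ρ ↦ (1, 0, 0, 0);  λ_3+ρ ↦ (0, 1, 1, 1);  λ_4+ρ ↦ (1, 0, 0, 0);  λ_5+ρ ↦ (0, 1, 1, 1);  λ_6+ρ ↦ (0, 1, 1, 1);  λ_7+ρ ↦ (0, 1, 1, 1);  λ_8+ρ ↦ (2, 0, 1, 0);  λ_9+ρ ↦ (0, 1, 1, 1);  λ_10+ρ ↦ (0, 0, 2, 0)

Grouping the 10 weights by Ā_5-representative: 4 linkage classes.

[[1, 8], [2, 4], [3, 5, 6, 7, 9], [10]]


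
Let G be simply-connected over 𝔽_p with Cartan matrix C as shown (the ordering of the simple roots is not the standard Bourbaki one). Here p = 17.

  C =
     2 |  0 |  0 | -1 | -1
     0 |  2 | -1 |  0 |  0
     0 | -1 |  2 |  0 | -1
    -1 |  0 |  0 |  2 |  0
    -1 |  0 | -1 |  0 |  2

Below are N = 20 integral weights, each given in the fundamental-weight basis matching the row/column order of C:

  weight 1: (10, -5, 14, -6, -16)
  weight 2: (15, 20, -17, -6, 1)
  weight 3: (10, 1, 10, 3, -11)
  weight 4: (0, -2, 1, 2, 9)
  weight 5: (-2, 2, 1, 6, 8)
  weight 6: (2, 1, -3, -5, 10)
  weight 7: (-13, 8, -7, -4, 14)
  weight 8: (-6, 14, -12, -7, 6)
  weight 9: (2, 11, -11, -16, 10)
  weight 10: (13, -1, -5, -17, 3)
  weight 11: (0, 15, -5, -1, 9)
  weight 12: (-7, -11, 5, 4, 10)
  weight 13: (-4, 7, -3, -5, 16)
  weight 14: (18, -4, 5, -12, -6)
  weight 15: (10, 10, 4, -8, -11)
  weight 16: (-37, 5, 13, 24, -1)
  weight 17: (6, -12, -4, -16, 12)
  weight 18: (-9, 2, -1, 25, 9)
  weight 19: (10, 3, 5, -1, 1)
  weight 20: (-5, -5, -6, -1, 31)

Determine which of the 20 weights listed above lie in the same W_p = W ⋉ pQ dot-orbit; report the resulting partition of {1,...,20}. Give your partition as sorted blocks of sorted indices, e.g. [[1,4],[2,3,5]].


C ↔ A_5 under row/col permutation; |W(A_5)| = 720.

Each λ_j+ρ reduced to Ā_17; 5-tuples below use C's row order:

  λ_1+ρ ↦ (5, 0, 4, 4, 2)
  λ_2+ρ ↦ (1, 1, 1, 3, 10)
  λ_3+ρ ↦ (1, 1, 1, 3, 10)
  λ_4+ρ ↦ (1, 1, 1, 3, 10)
  λ_5+ρ ↦ (1, 0, 2, 3, 8)
  λ_6+ρ ↦ (1, 0, 2, 3, 8)
  λ_7+ρ ↦ (3, 2, 0, 8, 3)
  λ_8+ρ ↦ (5, 0, 4, 4, 2)
  λ_9+ρ ↦ (1, 1, 1, 3, 10)
  λ_10+ρ ↦ (0, 1, 2, 13, 0)
  λ_11+ρ ↦ (5, 6, 4, 1, 1)
  λ_12+ρ ↦ (5, 6, 4, 1, 1)
  λ_13+ρ ↦ (1, 0, 2, 3, 8)
  λ_14+ρ ↦ (3, 2, 0, 8, 3)
  λ_15+ρ ↦ (5, 6, 4, 1, 1)
  λ_16+ρ ↦ (3, 2, 0, 8, 3)
  λ_17+ρ ↦ (1, 0, 2, 3, 8)
  λ_18+ρ ↦ (1, 0, 2, 3, 8)
  λ_19+ρ ↦ (5, 0, 4, 4, 2)
  λ_20+ρ ↦ (5, 0, 4, 4, 2)

Partition of {1..20} into 6 W_17-dot-orbits:

[[1, 8, 19, 20], [2, 3, 4, 9], [5, 6, 13, 17, 18], [7, 14, 16], [10], [11, 12, 15]]


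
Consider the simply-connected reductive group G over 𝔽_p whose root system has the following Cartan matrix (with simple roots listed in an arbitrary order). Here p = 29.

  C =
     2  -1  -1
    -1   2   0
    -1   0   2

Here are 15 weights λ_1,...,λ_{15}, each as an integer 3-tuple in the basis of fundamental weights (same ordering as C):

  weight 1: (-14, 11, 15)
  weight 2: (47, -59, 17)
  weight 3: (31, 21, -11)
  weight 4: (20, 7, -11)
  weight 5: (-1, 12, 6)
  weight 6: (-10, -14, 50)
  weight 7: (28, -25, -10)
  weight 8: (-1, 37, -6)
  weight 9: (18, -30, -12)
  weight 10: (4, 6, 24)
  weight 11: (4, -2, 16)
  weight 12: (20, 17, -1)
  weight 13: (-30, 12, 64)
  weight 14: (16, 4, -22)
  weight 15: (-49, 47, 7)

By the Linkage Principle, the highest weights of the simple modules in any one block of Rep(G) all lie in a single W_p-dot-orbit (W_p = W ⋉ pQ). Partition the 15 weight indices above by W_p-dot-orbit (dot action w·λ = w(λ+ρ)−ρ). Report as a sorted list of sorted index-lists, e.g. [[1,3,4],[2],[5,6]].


Cartan matrix: type A_3 (|W|=24); un-permuting the 3 rows.

W_29-reps of the 15 weights in Ā_29 (same 3-coord order as C):

  1: (12, 1, 3) · 2: (11, 8, 10) · 3: (4, 3, 15) · 4: (11, 8, 10) · 5: (0, 13, 7) · 6: (0, 13, 7) · 7: (4, 20, 5) · 8: (4, 20, 5) · 9: (11, 8, 10) · 10: (4, 1, 17) · 11: (4, 1, 17) · 12: (11, 8, 10) · 13: (0, 13, 7) · 14: (4, 1, 17) · 15: (11, 8, 10)

Linkage partition of the 15 weights (6 classes, p=29):

[[1], [2, 4, 9, 12, 15], [3], [5, 6, 13], [7, 8], [10, 11, 14]]


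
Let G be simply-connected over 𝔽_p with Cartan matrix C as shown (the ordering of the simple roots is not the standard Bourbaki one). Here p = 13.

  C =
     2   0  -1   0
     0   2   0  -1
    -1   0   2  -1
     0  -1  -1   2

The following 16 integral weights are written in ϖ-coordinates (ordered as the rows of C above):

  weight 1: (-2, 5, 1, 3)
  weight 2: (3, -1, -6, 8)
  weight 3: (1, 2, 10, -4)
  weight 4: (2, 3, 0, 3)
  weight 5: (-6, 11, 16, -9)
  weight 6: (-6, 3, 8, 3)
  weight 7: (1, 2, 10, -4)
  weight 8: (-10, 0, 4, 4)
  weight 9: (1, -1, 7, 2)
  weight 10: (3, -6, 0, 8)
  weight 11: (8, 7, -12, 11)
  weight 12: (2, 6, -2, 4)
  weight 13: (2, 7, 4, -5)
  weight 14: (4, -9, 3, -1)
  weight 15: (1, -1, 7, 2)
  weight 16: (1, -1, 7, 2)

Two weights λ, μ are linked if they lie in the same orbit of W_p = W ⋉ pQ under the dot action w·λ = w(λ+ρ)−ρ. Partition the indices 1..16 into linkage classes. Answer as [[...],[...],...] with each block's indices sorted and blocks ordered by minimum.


A_4 Cartan matrix, 4 simple roots permuted; ρ=(1,1,1,1).

λ_j+ρ reflected into Ā_13 (⟨·,θ^∨⟩≤13); 4-tuples as given:

    [1] (1, 6, 1, 4)
    [2] (1, 0, 4, 4)
    [3] (2, 0, 8, 3)
    [4] (3, 4, 1, 4)
    [5] (3, 4, 1, 4)
    [6] (1, 0, 4, 4)
    [7] (2, 0, 8, 3)
    [8] (5, 1, 4, 1)
    [9] (2, 0, 8, 3)
    [10] (3, 4, 1, 4)
    [11] (5, 1, 4, 1)
    [12] (1, 6, 1, 4)
    [13] (3, 4, 1, 4)
    [14] (1, 0, 4, 4)
    [15] (2, 0, 8, 3)
    [16] (2, 0, 8, 3)

Grouping the 16 weights by Ā_13-representative: 5 linkage classes.

[[1, 12], [2, 6, 14], [3, 7, 9, 15, 16], [4, 5, 10, 13], [8, 11]]


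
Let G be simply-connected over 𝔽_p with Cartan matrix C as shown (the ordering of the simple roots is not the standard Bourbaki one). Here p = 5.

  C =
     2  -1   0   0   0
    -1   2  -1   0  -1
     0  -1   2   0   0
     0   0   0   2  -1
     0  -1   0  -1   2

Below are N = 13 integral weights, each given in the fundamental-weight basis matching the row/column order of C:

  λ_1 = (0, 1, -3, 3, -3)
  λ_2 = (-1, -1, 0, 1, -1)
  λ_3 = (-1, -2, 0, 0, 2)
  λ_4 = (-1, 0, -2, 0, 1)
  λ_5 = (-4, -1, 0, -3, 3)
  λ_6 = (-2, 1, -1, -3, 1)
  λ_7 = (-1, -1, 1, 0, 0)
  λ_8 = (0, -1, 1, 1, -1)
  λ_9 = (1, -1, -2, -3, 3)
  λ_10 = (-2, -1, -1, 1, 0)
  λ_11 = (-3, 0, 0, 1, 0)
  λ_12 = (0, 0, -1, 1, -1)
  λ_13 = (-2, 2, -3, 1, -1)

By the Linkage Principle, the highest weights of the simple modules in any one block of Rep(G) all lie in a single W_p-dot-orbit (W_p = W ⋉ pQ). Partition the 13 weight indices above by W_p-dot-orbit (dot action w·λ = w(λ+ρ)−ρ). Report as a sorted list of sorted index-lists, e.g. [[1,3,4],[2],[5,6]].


Cartan matrix: type D_5 (|W|=1920); un-permuting the 5 rows.

λ_j+ρ reflected into Ā_5 (⟨·,θ^∨⟩≤5); 5-tuples as given:

  1: (1, 1, 0, 2, 0) · 2: (0, 0, 1, 2, 0) · 3: (1, 0, 0, 1, 1) · 4: (0, 0, 1, 1, 1) · 5: (0, 0, 2, 1, 1) · 6: (1, 1, 0, 2, 0) · 7: (0, 0, 2, 1, 1) · 8: (1, 0, 2, 2, 0) · 9: (1, 0, 0, 1, 1) · 10: (0, 0, 1, 2, 0) · 11: (1, 1, 0, 2, 0) · 12: (1, 1, 0, 2, 0) · 13: (1, 0, 2, 2, 0)

The 13 indices split into 6 linkage classes (same alcove rep ⇔ same W_5-dot-orbit):

[[1, 6, 11, 12], [2, 10], [3, 9], [4], [5, 7], [8, 13]]


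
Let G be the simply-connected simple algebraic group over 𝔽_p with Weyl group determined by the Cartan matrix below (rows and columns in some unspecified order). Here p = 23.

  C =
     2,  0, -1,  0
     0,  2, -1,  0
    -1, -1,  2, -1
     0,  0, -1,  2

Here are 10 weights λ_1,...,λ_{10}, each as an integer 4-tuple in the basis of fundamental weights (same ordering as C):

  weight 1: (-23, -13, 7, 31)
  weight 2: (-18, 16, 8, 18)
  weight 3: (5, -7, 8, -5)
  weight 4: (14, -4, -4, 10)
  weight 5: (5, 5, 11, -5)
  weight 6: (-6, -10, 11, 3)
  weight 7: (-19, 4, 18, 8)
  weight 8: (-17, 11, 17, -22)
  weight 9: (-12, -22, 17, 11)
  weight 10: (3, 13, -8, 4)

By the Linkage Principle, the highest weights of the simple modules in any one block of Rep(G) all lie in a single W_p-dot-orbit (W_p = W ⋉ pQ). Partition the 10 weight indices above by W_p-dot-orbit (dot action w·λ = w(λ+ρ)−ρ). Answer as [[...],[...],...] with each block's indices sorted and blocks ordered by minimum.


Cartan matrix: type D_4 (|W|=192); un-permuting the 4 rows.

W_23-reps of the 10 weights in Ā_23 (same 4-coord order as C):

  [1] (5, 5, 1, 3);  [2] (5, 5, 1, 3);  [3] (5, 5, 1, 3);  [4] (9, 3, 3, 5);  [5] (5, 5, 1, 3);  [6] (3, 7, 2, 2);  [7] (8, 5, 4, 1);  [8] (3, 7, 2, 2);  [9] (3, 7, 2, 2);  [10] (3, 7, 2, 2)

The 10 indices split into 4 linkage classes (same alcove rep ⇔ same W_23-dot-orbit):

[[1, 2, 3, 5], [4], [6, 8, 9, 10], [7]]


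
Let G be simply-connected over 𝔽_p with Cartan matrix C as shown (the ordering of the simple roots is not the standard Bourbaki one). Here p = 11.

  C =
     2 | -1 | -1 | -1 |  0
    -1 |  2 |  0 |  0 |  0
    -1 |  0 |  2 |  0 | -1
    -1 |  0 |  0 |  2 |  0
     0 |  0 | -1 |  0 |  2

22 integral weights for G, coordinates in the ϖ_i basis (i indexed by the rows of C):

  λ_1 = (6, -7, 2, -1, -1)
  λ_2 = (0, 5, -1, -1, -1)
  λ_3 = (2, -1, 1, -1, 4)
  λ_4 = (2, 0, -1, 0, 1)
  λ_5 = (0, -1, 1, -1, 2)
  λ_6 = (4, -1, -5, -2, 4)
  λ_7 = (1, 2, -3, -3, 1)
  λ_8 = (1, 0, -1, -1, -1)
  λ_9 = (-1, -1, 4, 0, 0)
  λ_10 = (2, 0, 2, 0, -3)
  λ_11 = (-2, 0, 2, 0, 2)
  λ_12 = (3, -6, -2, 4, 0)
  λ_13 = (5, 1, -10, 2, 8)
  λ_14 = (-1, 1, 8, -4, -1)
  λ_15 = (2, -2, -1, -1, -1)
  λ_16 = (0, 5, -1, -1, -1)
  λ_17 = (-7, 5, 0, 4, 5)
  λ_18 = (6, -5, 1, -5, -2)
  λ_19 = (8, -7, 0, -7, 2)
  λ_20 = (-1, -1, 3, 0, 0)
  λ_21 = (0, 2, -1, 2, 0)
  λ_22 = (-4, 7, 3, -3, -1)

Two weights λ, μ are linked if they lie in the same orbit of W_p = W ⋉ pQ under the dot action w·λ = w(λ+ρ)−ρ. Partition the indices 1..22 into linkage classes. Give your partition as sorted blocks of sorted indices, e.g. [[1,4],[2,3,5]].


Cartan matrix: type D_5 (|W|=1920); un-permuting the 5 rows.

Alcove-folded reps (p=11, 22 weights, presented ϖ-order):

  λ_1 → (1, 6, 0, 0, 0);  λ_2 → (1, 6, 0, 0, 0);  λ_3 → (1, 0, 2, 0, 3);  λ_4 → (3, 1, 0, 1, 2);  λ_5 → (1, 0, 2, 0, 3);  λ_6 → (0, 0, 4, 1, 1);  λ_7 → (2, 1, 0, 0, 0);  λ_8 → (2, 1, 0, 0, 0);  λ_9 → (0, 0, 4, 1, 1);  λ_10 → (3, 1, 0, 1, 2);  λ_11 → (1, 0, 2, 0, 3);  λ_12 → (1, 3, 0, 3, 1);  λ_13 → (2, 1, 0, 0, 0);  λ_14 → (2, 1, 0, 0, 0);  λ_15 → (2, 1, 0, 0, 0);  λ_16 → (1, 6, 0, 0, 0);  λ_17 → (0, 0, 4, 1, 1);  λ_18 → (1, 3, 0, 3, 1);  λ_19 → (1, 3, 0, 3, 1);  λ_20 → (0, 0, 4, 1, 1);  λ_21 → (1, 3, 0, 3, 1);  λ_22 → (1, 3, 0, 3, 1)

The 22 indices split into 6 linkage classes (same alcove rep ⇔ same W_11-dot-orbit):

[[1, 2, 16], [3, 5, 11], [4, 10], [6, 9, 17, 20], [7, 8, 13, 14, 15], [12, 18, 19, 21, 22]]


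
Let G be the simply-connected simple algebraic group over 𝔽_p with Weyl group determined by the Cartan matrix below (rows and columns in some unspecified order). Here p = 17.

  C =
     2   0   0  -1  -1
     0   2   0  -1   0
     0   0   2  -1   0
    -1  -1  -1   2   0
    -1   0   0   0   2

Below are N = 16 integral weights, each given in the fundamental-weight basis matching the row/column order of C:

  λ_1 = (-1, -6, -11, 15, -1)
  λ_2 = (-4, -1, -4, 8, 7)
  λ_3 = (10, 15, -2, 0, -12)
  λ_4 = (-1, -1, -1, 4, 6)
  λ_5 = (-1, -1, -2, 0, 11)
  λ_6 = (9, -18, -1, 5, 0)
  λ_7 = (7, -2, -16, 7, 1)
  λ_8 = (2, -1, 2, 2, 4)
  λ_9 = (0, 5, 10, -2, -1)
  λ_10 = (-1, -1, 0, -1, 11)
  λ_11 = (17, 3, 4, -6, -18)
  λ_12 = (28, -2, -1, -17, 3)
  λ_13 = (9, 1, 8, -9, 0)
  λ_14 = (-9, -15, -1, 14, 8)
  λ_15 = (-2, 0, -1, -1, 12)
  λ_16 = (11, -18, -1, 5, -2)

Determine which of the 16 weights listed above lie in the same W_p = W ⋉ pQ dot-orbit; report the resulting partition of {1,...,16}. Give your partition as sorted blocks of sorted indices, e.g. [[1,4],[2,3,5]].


Dynkin diagram of C (from the 8 off-diagonal −1 entries): D_5.

W_17-reps of the 16 weights in Ā_17 (same 5-coord order as C):

  λ_1 → (0, 5, 10, 1, 0) · λ_2 → (0, 0, 3, 3, 5) · λ_3 → (0, 5, 10, 1, 0) · λ_4 → (0, 0, 0, 5, 7) · λ_5 → (0, 0, 1, 0, 12) · λ_6 → (0, 5, 10, 1, 0) · λ_7 → (1, 7, 7, 0, 1) · λ_8 → (0, 0, 3, 3, 5) · λ_9 → (0, 5, 10, 1, 0) · λ_10 → (0, 0, 1, 0, 12) · λ_11 → (0, 0, 1, 0, 12) · λ_12 → (0, 0, 1, 0, 12) · λ_13 → (2, 6, 1, 2, 1) · λ_14 → (1, 7, 7, 0, 1) · λ_15 → (0, 0, 1, 0, 12) · λ_16 → (0, 5, 10, 1, 0)

6 distinct reps among the 16 weights ⇒ 6 W_17-linkage classes:

[[1, 3, 6, 9, 16], [2, 8], [4], [5, 10, 11, 12, 15], [7, 14], [13]]


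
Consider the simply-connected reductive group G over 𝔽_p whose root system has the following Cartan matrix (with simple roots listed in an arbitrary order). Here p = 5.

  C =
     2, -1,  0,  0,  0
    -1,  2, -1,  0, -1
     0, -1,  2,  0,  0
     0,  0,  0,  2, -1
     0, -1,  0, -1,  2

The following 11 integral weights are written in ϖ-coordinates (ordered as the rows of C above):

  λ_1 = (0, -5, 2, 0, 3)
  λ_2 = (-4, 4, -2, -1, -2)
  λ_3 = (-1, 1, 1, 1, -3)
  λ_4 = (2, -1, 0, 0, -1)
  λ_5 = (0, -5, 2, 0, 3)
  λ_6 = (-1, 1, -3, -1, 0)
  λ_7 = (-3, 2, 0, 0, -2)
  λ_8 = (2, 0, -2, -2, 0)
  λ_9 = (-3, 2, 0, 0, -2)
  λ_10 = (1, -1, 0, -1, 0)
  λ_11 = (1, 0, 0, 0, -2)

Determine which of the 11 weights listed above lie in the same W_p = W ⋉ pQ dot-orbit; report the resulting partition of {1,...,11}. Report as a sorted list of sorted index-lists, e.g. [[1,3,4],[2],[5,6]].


Type D_5, rank 5, |W|=1920; reorder rows/cols to standard.

λ_j+ρ reflected into Ā_5 (⟨·,θ^∨⟩≤5); 5-tuples as given:

  1: (3, 0, 1, 1, 0);  2: (3, 0, 1, 1, 0);  3: (0, 0, 2, 0, 1);  4: (3, 0, 1, 1, 0);  5: (3, 0, 1, 1, 0);  6: (0, 0, 2, 0, 1);  7: (2, 0, 1, 0, 1);  8: (3, 0, 1, 1, 0);  9: (2, 0, 1, 0, 1);  10: (2, 0, 1, 0, 1);  11: (2, 0, 1, 0, 1)

Linkage partition of the 11 weights (3 classes, p=5):

[[1, 2, 4, 5, 8], [3, 6], [7, 9, 10, 11]]


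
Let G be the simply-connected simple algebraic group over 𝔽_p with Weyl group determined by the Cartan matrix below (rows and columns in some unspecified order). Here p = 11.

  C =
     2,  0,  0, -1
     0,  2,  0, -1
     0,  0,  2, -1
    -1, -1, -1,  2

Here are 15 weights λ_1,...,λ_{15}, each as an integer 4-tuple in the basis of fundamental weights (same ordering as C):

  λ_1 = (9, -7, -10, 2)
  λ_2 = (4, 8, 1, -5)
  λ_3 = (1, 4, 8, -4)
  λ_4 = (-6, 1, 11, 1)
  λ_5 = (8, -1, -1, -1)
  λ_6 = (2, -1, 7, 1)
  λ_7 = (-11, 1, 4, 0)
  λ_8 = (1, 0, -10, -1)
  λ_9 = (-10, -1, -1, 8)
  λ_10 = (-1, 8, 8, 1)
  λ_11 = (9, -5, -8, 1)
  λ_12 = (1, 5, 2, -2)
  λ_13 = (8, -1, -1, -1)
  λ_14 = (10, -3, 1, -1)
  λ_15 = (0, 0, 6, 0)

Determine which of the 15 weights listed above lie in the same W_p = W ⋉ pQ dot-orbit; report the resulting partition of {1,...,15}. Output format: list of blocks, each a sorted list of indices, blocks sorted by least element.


Dynkin diagram of C (from the 6 off-diagonal −1 entries): D_4.

W_11-reps of the 15 weights in Ā_11 (same 4-coord order as C):

    1: (1, 5, 2, 1)
    2: (1, 5, 2, 1)
    3: (1, 2, 6, 0)
    4: (1, 2, 6, 0)
    5: (9, 0, 0, 0)
    6: (1, 2, 6, 0)
    7: (1, 5, 2, 1)
    8: (1, 2, 6, 0)
    9: (9, 0, 0, 0)
    10: (9, 0, 0, 0)
    11: (1, 5, 2, 1)
    12: (1, 5, 2, 1)
    13: (9, 0, 0, 0)
    14: (9, 0, 0, 0)
    15: (1, 1, 7, 1)

Grouping the 15 weights by Ā_11-representative: 4 linkage classes.

[[1, 2, 7, 11, 12], [3, 4, 6, 8], [5, 9, 10, 13, 14], [15]]


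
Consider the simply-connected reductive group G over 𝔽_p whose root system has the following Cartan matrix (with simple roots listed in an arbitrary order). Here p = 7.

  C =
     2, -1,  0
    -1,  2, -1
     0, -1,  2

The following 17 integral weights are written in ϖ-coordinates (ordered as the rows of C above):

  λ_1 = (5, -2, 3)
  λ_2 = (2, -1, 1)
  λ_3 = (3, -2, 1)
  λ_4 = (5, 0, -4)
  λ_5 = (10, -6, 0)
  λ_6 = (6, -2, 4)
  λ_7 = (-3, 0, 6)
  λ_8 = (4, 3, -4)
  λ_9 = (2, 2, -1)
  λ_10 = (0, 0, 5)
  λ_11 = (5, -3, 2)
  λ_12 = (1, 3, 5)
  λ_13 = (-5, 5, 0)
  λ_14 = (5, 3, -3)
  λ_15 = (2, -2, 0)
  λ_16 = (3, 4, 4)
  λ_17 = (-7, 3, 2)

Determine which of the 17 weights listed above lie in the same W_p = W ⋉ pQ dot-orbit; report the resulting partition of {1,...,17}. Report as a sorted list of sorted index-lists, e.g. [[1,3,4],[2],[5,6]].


Cartan matrix: type A_3 (|W|=24); un-permuting the 3 rows.

Alcove-folded reps (p=7, 17 weights, presented ϖ-order):

  [1] (3, 1, 1)
  [2] (3, 0, 2)
  [3] (3, 1, 1)
  [4] (4, 2, 1)
  [5] (2, 1, 0)
  [6] (2, 1, 0)
  [7] (0, 1, 5)
  [8] (3, 1, 1)
  [9] (3, 3, 0)
  [10] (0, 1, 5)
  [11] (4, 2, 1)
  [12] (3, 1, 1)
  [13] (4, 2, 1)
  [14] (3, 1, 1)
  [15] (2, 1, 0)
  [16] (3, 0, 2)
  [17] (4, 2, 1)

Partition of {1..17} into 6 W_7-dot-orbits:

[[1, 3, 8, 12, 14], [2, 16], [4, 11, 13, 17], [5, 6, 15], [7, 10], [9]]


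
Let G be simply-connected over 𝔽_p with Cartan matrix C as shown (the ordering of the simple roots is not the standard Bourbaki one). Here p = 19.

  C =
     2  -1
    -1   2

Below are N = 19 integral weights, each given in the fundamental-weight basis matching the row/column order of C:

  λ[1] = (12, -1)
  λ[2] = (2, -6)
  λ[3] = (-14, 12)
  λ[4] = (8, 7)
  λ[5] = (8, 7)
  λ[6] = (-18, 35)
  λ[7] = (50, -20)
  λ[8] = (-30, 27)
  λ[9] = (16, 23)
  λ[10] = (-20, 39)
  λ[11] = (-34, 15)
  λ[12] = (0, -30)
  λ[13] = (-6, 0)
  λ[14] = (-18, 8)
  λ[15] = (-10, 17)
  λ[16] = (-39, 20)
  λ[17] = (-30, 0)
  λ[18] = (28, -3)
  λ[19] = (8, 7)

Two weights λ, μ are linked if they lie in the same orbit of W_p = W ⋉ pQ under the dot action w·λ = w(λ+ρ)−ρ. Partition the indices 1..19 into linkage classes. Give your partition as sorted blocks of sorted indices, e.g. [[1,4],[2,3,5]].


A_2 Cartan matrix, 2 simple roots permuted; ρ=(1,1).

Alcove-folded reps (p=19, 19 weights, presented ϖ-order):

  λ_1+ρ ↦ (13, 0) · λ_2+ρ ↦ (2, 3) · λ_3+ρ ↦ (13, 0) · λ_4+ρ ↦ (9, 8) · λ_5+ρ ↦ (9, 8) · λ_6+ρ ↦ (0, 2) · λ_7+ρ ↦ (13, 0) · λ_8+ρ ↦ (9, 9) · λ_9+ρ ↦ (2, 3) · λ_10+ρ ↦ (0, 2) · λ_11+ρ ↦ (2, 3) · λ_12+ρ ↦ (9, 9) · λ_13+ρ ↦ (1, 4) · λ_14+ρ ↦ (9, 8) · λ_15+ρ ↦ (9, 9) · λ_16+ρ ↦ (0, 2) · λ_17+ρ ↦ (9, 9) · λ_18+ρ ↦ (9, 8) · λ_19+ρ ↦ (9, 8)

These 19 weights hit 6 W_19-dot-orbits; sizes (3, 3, 5, 3, 4, 1):

[[1, 3, 7], [2, 9, 11], [4, 5, 14, 18, 19], [6, 10, 16], [8, 12, 15, 17], [13]]


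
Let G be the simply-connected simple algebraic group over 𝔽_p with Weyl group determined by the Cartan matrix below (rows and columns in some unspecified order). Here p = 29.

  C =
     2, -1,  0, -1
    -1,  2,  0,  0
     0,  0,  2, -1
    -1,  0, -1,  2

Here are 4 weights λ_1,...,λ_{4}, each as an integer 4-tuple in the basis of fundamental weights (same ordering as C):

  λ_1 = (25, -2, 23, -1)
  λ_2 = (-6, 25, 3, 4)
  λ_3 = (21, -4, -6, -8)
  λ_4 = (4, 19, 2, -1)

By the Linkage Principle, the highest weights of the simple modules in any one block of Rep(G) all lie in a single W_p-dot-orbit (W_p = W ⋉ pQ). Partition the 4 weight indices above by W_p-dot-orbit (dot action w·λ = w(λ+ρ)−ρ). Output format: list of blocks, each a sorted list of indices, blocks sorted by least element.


Type A_4, rank 4, |W|=120; reorder rows/cols to standard.

Each λ_j+ρ reduced to Ā_29; 4-tuples below use C's row order:

    λ_1+ρ ↦ (5, 20, 3, 0)
    λ_2+ρ ↦ (5, 20, 3, 0)
    λ_3+ρ ↦ (7, 3, 7, 5)
    λ_4+ρ ↦ (5, 20, 3, 0)

Grouping the 4 weights by Ā_29-representative: 2 linkage classes.

[[1, 2, 4], [3]]
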